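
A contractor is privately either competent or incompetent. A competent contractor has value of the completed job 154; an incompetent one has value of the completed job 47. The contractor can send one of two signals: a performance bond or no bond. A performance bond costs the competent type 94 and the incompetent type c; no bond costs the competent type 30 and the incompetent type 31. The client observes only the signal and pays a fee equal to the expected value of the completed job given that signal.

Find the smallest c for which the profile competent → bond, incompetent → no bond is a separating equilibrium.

Under separation: bond → competent (pays 154); no bond → incompetent (pays 47).
Competent: 154 − 94 = 60 ≥ 47 − 30 = 17. Holds regardless of c. ✓
Incompetent: 47 − 31 ≥ 154 − c, so c ≥ 154 − 16 = 138.

138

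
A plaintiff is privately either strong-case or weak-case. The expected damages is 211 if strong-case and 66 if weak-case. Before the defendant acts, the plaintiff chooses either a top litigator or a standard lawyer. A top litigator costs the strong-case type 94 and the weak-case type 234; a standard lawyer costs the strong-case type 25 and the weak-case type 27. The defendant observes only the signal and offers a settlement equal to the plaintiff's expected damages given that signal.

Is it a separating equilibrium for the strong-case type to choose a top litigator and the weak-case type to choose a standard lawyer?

Yes

Under separation the defendant infers type exactly: top litigator → strong-case (pays 211), standard lawyer → weak-case (pays 66).
Strong-case: top litigator gives 211 − 94 = 117; standard lawyer gives 66 − 25 = 41. No deviation. ✓
Weak-case: standard lawyer gives 66 − 27 = 39; top litigator gives 211 − 234 = -23. No deviation. ✓
Neither type gains from mimicking the other.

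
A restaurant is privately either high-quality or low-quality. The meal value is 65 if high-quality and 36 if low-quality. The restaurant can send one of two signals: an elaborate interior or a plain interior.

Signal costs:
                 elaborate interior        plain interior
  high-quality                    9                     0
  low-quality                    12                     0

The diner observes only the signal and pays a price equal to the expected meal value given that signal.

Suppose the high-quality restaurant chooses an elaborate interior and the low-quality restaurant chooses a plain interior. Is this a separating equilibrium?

No

If types separate, elaborate interior earns payment 65 and plain interior earns 36.
High-quality: elaborate interior gives 65 − 9 = 56; plain interior gives 36 − 0 = 36. No deviation. ✓
Low-quality: plain interior gives 36 − 0 = 36; elaborate interior gives 65 − 12 = 53. Would deviate. ✗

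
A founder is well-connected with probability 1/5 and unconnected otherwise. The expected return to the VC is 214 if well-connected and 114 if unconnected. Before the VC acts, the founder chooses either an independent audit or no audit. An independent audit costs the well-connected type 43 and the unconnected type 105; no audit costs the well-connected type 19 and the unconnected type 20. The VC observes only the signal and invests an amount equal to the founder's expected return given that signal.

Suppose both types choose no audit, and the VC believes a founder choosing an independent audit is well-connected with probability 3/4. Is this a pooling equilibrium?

No

At the pooled signal (no audit) the VC holds the prior 1/5 and pays 1/5·214 + 4/5·114 = 134. Off-path (audit) belief 3/4 gives 3/4·214 + 1/4·114 = 189.
Well-connected: no audit gives 134 − 19 = 115; audit gives 189 − 43 = 146. Deviates. ✗
Unconnected: no audit gives 134 − 20 = 114; audit gives 189 − 105 = 84. Stays. ✓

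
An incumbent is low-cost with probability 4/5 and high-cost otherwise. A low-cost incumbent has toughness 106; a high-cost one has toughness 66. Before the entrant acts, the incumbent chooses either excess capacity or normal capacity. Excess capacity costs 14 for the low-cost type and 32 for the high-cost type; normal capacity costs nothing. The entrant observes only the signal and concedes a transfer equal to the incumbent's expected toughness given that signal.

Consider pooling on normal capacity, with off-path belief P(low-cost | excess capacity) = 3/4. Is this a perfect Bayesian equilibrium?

Yes

At the pooled signal (normal capacity) the entrant holds the prior 4/5 and pays 4/5·106 + 1/5·66 = 98. Off-path (excess capacity) belief 3/4 gives 3/4·106 + 1/4·66 = 96.
Low-cost: normal capacity gives 98 − 0 = 98; excess capacity gives 96 − 14 = 82. Stays. ✓
High-cost: normal capacity gives 98 − 0 = 98; excess capacity gives 96 − 32 = 64. Stays. ✓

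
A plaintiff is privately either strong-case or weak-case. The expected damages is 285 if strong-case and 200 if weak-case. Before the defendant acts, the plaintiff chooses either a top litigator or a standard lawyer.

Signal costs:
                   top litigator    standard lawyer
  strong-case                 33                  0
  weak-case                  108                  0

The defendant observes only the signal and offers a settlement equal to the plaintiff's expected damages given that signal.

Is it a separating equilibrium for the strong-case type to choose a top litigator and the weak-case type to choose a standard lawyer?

Yes

Under separation the defendant infers type exactly: top litigator → strong-case (pays 285), standard lawyer → weak-case (pays 200).
Strong-case: top litigator gives 285 − 33 = 252; standard lawyer gives 200 − 0 = 200. No deviation. ✓
Weak-case: standard lawyer gives 200 − 0 = 200; top litigator gives 285 − 108 = 177. No deviation. ✓
Neither type gains from mimicking the other.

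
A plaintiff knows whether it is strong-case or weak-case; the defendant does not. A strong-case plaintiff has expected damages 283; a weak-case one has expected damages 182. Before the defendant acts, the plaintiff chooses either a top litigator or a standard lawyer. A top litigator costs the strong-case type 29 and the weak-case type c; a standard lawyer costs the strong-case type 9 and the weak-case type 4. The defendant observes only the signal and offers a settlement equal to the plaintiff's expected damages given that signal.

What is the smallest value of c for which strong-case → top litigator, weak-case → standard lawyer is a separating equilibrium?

105

Under separation: top litigator → strong-case (pays 283); standard lawyer → weak-case (pays 182).
Strong-case: 283 − 29 = 254 ≥ 182 − 9 = 173. Holds regardless of c. ✓
Weak-case: 182 − 4 ≥ 283 − c, so c ≥ 283 − 178 = 105.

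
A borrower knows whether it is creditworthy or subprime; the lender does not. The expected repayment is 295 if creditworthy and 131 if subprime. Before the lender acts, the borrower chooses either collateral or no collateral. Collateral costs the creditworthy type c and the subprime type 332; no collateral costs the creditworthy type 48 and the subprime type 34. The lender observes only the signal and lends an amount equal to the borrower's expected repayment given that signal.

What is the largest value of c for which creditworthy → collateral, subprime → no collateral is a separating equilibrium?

Under separation: collateral → creditworthy (pays 295); no collateral → subprime (pays 131).
Subprime: 131 − 34 = 97 ≥ 295 − 332 = -37. Holds regardless of c. ✓
Creditworthy: 295 − c ≥ 131 − 48, so c ≤ 295 − 83 = 212.

212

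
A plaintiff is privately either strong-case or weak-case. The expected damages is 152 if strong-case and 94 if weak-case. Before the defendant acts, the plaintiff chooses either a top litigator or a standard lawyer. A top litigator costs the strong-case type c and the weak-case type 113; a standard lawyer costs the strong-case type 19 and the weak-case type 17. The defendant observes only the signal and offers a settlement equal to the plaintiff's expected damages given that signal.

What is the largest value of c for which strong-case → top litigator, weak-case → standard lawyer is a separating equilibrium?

77

Under separation: top litigator → strong-case (pays 152); standard lawyer → weak-case (pays 94).
Weak-case: 94 − 17 = 77 ≥ 152 − 113 = 39. Holds regardless of c. ✓
Strong-case: 152 − c ≥ 94 − 19, so c ≤ 152 − 75 = 77.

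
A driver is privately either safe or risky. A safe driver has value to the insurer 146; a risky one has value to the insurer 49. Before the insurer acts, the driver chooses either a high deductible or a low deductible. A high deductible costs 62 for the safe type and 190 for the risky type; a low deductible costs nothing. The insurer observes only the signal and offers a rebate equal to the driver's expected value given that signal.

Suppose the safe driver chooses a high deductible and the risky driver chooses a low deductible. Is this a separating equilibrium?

If types separate, high deductible earns payment 146 and low deductible earns 49.
Safe: high deductible gives 146 − 62 = 84; low deductible gives 49 − 0 = 49. No deviation. ✓
Risky: low deductible gives 49 − 0 = 49; high deductible gives 146 − 190 = -44. No deviation. ✓
Neither type gains from mimicking the other.

Yes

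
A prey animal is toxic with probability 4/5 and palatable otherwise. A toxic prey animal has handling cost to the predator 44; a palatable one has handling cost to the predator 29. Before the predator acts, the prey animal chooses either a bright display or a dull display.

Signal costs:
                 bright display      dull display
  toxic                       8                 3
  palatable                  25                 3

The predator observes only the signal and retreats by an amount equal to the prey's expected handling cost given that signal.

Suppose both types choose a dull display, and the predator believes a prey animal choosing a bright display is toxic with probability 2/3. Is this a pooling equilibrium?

Yes

On the equilibrium path (dull display) the predator holds the prior 4/5 and pays 4/5·44 + 1/5·29 = 41. Off-path (bright display) belief 2/3 gives 2/3·44 + 1/3·29 = 39.
Toxic: dull display gives 41 − 3 = 38; bright display gives 39 − 8 = 31. Stays. ✓
Palatable: dull display gives 41 − 3 = 38; bright display gives 39 − 25 = 14. Stays. ✓
Beliefs are Bayes-consistent on-path and both types best-respond.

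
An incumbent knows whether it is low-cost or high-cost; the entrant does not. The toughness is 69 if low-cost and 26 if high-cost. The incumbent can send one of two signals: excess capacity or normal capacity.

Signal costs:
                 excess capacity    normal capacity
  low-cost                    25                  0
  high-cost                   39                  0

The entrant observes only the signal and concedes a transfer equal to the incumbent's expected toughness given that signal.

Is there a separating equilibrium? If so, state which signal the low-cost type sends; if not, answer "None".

Try low-cost → excess capacity, high-cost → normal capacity:
  If types separate, excess capacity earns payment 69 and normal capacity earns 26.
  Low-cost: excess capacity gives 69 − 25 = 44; normal capacity gives 26 − 0 = 26. No deviation. ✓
  High-cost: normal capacity gives 26 − 0 = 26; excess capacity gives 69 − 39 = 30. Would deviate. ✗
Try low-cost → normal capacity, high-cost → excess capacity:
  If types separate, normal capacity earns payment 69 and excess capacity earns 26.
  Low-cost: normal capacity gives 69 − 0 = 69; excess capacity gives 26 − 25 = 1. No deviation. ✓
  High-cost: excess capacity gives 26 − 39 = -13; normal capacity gives 69 − 0 = 69. Would deviate. ✗
Neither assignment is incentive-compatible.

None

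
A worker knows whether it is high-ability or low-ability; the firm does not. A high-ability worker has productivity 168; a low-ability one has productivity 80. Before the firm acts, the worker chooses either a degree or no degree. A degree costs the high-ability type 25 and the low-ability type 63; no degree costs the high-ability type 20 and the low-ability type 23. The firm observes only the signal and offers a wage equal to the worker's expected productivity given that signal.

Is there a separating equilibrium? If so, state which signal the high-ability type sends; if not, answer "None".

Try high-ability → degree, low-ability → no degree:
  If types separate, degree earns payment 168 and no degree earns 80.
  High-ability: degree gives 168 − 25 = 143; no degree gives 80 − 20 = 60. No deviation. ✓
  Low-ability: no degree gives 80 − 23 = 57; degree gives 168 − 63 = 105. Would deviate. ✗
Try high-ability → no degree, low-ability → degree:
  If types separate, no degree earns payment 168 and degree earns 80.
  High-ability: no degree gives 168 − 20 = 148; degree gives 80 − 25 = 55. No deviation. ✓
  Low-ability: degree gives 80 − 63 = 17; no degree gives 168 − 23 = 145. Would deviate. ✗
Neither assignment is incentive-compatible.

None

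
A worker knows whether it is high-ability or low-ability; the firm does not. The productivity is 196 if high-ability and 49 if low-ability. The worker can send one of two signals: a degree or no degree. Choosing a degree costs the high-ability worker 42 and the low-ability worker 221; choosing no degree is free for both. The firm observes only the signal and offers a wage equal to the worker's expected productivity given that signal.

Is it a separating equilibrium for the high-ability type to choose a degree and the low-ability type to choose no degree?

Yes

If types separate, degree earns payment 196 and no degree earns 49.
High-ability: degree gives 196 − 42 = 154; no degree gives 49 − 0 = 49. No deviation. ✓
Low-ability: no degree gives 49 − 0 = 49; degree gives 196 − 221 = -25. No deviation. ✓
Neither type gains from mimicking the other.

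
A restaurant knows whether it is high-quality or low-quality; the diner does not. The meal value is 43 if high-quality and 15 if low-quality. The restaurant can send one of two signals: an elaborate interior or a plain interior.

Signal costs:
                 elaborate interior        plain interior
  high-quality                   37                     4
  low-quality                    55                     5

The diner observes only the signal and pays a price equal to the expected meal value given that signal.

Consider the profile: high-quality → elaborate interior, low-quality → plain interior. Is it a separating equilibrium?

If types separate, elaborate interior earns payment 43 and plain interior earns 15.
High-quality: elaborate interior gives 43 − 37 = 6; plain interior gives 15 − 4 = 11. Would deviate. ✗
Low-quality: plain interior gives 15 − 5 = 10; elaborate interior gives 43 − 55 = -12. No deviation. ✓

No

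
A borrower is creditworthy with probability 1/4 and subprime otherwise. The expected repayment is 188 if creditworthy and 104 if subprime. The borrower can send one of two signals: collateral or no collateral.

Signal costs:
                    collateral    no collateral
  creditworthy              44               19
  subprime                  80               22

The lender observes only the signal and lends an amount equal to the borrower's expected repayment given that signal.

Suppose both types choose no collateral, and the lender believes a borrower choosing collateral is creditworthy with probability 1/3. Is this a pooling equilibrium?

At the pooled signal (no collateral) the lender holds the prior 1/4 and pays 1/4·188 + 3/4·104 = 125. Off-path (collateral) belief 1/3 gives 1/3·188 + 2/3·104 = 132.
Creditworthy: no collateral gives 125 − 19 = 106; collateral gives 132 − 44 = 88. Stays. ✓
Subprime: no collateral gives 125 − 22 = 103; collateral gives 132 − 80 = 52. Stays. ✓

Yes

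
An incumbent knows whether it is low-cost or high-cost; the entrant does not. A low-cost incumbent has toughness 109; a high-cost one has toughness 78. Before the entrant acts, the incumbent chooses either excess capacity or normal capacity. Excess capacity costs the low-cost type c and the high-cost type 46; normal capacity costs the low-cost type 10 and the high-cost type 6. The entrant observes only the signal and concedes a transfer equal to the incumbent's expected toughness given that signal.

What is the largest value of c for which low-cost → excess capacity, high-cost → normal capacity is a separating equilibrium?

41

Under separation: excess capacity → low-cost (pays 109); normal capacity → high-cost (pays 78).
High-cost: 78 − 6 = 72 ≥ 109 − 46 = 63. Holds regardless of c. ✓
Low-cost: 109 − c ≥ 78 − 10, so c ≤ 109 − 68 = 41.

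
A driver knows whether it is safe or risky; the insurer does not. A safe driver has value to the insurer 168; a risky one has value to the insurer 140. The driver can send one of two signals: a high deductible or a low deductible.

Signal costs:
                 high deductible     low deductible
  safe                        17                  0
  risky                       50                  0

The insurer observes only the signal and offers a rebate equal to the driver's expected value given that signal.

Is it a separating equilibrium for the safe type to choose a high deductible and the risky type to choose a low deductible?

Yes

Under separation the insurer infers type exactly: high deductible → safe (pays 168), low deductible → risky (pays 140).
Safe: high deductible gives 168 − 17 = 151; low deductible gives 140 − 0 = 140. No deviation. ✓
Risky: low deductible gives 140 − 0 = 140; high deductible gives 168 − 50 = 118. No deviation. ✓
Neither type gains from mimicking the other.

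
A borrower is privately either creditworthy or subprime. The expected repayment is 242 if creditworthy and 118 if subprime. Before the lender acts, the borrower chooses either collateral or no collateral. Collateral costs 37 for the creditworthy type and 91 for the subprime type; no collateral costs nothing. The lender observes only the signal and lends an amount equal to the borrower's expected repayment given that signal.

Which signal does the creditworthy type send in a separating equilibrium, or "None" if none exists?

None

Try creditworthy → collateral, subprime → no collateral:
  If types separate, collateral earns payment 242 and no collateral earns 118.
  Creditworthy: collateral gives 242 − 37 = 205; no collateral gives 118 − 0 = 118. No deviation. ✓
  Subprime: no collateral gives 118 − 0 = 118; collateral gives 242 − 91 = 151. Would deviate. ✗
Try creditworthy → no collateral, subprime → collateral:
  If types separate, no collateral earns payment 242 and collateral earns 118.
  Creditworthy: no collateral gives 242 − 0 = 242; collateral gives 118 − 37 = 81. No deviation. ✓
  Subprime: collateral gives 118 − 91 = 27; no collateral gives 242 − 0 = 242. Would deviate. ✗
Neither assignment is incentive-compatible.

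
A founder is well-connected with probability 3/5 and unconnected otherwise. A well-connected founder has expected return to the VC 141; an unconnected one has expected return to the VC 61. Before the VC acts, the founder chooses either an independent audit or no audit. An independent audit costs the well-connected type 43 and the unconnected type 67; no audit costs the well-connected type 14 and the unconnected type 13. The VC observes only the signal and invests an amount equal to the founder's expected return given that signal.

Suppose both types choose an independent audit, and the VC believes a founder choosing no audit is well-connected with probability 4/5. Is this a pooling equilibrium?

At the pooled signal (audit) the VC holds the prior 3/5 and pays 3/5·141 + 2/5·61 = 109. Off-path (no audit) belief 4/5 gives 4/5·141 + 1/5·61 = 125.
Well-connected: audit gives 109 − 43 = 66; no audit gives 125 − 14 = 111. Deviates. ✗
Unconnected: audit gives 109 − 67 = 42; no audit gives 125 − 13 = 112. Deviates. ✗

No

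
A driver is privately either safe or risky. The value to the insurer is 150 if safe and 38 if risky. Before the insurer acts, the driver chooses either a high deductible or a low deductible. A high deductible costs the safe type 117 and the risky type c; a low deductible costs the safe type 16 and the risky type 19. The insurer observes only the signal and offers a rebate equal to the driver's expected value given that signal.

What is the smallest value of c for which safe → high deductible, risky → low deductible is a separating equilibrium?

Under separation: high deductible → safe (pays 150); low deductible → risky (pays 38).
Safe: 150 − 117 = 33 ≥ 38 − 16 = 22. Holds regardless of c. ✓
Risky: 38 − 19 ≥ 150 − c, so c ≥ 150 − 19 = 131.

131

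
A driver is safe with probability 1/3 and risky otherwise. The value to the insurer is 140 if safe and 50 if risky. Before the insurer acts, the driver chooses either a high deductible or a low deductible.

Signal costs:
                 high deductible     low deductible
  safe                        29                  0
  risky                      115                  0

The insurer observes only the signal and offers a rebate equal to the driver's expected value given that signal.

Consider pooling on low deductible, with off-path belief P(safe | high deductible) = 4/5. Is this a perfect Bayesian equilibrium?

On the equilibrium path (low deductible) the insurer holds the prior 1/3 and pays 1/3·140 + 2/3·50 = 80. Off-path (high deductible) belief 4/5 gives 4/5·140 + 1/5·50 = 122.
Safe: low deductible gives 80 − 0 = 80; high deductible gives 122 − 29 = 93. Deviates. ✗
Risky: low deductible gives 80 − 0 = 80; high deductible gives 122 − 115 = 7. Stays. ✓

No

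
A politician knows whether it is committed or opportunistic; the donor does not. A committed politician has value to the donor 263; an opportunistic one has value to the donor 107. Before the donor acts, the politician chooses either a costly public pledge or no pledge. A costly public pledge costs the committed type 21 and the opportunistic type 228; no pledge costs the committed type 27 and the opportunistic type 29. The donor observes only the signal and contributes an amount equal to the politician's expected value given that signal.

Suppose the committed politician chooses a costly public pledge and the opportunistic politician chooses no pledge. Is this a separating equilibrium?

Under separation the donor infers type exactly: pledge → committed (pays 263), no pledge → opportunistic (pays 107).
Committed: pledge gives 263 − 21 = 242; no pledge gives 107 − 27 = 80. No deviation. ✓
Opportunistic: no pledge gives 107 − 29 = 78; pledge gives 263 − 228 = 35. No deviation. ✓
Neither type gains from mimicking the other.

Yes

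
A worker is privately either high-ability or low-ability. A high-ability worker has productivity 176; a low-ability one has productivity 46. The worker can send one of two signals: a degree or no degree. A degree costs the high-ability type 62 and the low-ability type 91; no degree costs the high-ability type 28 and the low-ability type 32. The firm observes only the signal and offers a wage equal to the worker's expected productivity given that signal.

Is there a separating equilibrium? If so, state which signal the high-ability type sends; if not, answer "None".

None

Try high-ability → degree, low-ability → no degree:
  If types separate, degree earns payment 176 and no degree earns 46.
  High-ability: degree gives 176 − 62 = 114; no degree gives 46 − 28 = 18. No deviation. ✓
  Low-ability: no degree gives 46 − 32 = 14; degree gives 176 − 91 = 85. Would deviate. ✗
Try high-ability → no degree, low-ability → degree:
  If types separate, no degree earns payment 176 and degree earns 46.
  High-ability: no degree gives 176 − 28 = 148; degree gives 46 − 62 = -16. No deviation. ✓
  Low-ability: degree gives 46 − 91 = -45; no degree gives 176 − 32 = 144. Would deviate. ✗
Neither assignment is incentive-compatible.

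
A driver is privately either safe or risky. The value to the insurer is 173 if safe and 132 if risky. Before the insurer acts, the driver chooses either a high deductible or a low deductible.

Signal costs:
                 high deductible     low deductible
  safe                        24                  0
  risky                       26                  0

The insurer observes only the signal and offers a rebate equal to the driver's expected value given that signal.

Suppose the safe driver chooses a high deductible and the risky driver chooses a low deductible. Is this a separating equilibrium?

No

Under separation the insurer infers type exactly: high deductible → safe (pays 173), low deductible → risky (pays 132).
Safe: high deductible gives 173 − 24 = 149; low deductible gives 132 − 0 = 132. No deviation. ✓
Risky: low deductible gives 132 − 0 = 132; high deductible gives 173 − 26 = 147. Would deviate. ✗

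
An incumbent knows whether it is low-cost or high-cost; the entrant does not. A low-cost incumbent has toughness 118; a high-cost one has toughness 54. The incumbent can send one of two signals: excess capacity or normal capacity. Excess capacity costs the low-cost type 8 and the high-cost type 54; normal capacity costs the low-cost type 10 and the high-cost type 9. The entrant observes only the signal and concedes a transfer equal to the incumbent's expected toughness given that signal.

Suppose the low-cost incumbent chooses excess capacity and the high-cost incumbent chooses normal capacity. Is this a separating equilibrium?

If types separate, excess capacity earns payment 118 and normal capacity earns 54.
Low-cost: excess capacity gives 118 − 8 = 110; normal capacity gives 54 − 10 = 44. No deviation. ✓
High-cost: normal capacity gives 54 − 9 = 45; excess capacity gives 118 − 54 = 64. Would deviate. ✗

No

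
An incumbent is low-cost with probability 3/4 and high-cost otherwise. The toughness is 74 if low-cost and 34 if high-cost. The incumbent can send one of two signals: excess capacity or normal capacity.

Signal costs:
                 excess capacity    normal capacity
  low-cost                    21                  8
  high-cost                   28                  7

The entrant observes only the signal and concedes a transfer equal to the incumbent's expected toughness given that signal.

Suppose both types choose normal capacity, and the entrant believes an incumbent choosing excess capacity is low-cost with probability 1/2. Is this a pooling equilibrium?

Yes

On the equilibrium path (normal capacity) the entrant holds the prior 3/4 and pays 3/4·74 + 1/4·34 = 64. Off-path (excess capacity) belief 1/2 gives 1/2·74 + 1/2·34 = 54.
Low-cost: normal capacity gives 64 − 8 = 56; excess capacity gives 54 − 21 = 33. Stays. ✓
High-cost: normal capacity gives 64 − 7 = 57; excess capacity gives 54 − 28 = 26. Stays. ✓
Beliefs are Bayes-consistent on-path and both types best-respond.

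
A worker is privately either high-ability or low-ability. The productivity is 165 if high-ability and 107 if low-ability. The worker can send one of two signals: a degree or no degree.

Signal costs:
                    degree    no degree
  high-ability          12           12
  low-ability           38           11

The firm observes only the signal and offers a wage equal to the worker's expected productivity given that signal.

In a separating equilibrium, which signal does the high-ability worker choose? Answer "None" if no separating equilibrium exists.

Try high-ability → degree, low-ability → no degree:
  Under separation the firm infers type exactly: degree → high-ability (pays 165), no degree → low-ability (pays 107).
  High-ability: degree gives 165 − 12 = 153; no degree gives 107 − 12 = 95. No deviation. ✓
  Low-ability: no degree gives 107 − 11 = 96; degree gives 165 − 38 = 127. Would deviate. ✗
Try high-ability → no degree, low-ability → degree:
  Under separation the firm infers type exactly: no degree → high-ability (pays 165), degree → low-ability (pays 107).
  High-ability: no degree gives 165 − 12 = 153; degree gives 107 − 12 = 95. No deviation. ✓
  Low-ability: degree gives 107 − 38 = 69; no degree gives 165 − 11 = 154. Would deviate. ✗
Neither assignment is incentive-compatible.

None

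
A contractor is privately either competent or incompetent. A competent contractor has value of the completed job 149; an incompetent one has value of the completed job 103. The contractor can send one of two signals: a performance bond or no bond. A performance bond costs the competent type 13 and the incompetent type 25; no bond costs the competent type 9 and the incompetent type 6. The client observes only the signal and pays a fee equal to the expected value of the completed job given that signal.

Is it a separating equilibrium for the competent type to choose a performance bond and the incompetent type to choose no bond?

Under separation the client infers type exactly: bond → competent (pays 149), no bond → incompetent (pays 103).
Competent: bond gives 149 − 13 = 136; no bond gives 103 − 9 = 94. No deviation. ✓
Incompetent: no bond gives 103 − 6 = 97; bond gives 149 − 25 = 124. Would deviate. ✗

No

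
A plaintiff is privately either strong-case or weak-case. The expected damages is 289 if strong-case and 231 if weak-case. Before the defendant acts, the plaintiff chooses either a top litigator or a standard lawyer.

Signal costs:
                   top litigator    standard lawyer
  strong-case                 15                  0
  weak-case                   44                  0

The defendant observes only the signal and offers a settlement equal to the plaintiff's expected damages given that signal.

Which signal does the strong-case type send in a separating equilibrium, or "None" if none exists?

None

Try strong-case → top litigator, weak-case → standard lawyer:
  If types separate, top litigator earns payment 289 and standard lawyer earns 231.
  Strong-case: top litigator gives 289 − 15 = 274; standard lawyer gives 231 − 0 = 231. No deviation. ✓
  Weak-case: standard lawyer gives 231 − 0 = 231; top litigator gives 289 − 44 = 245. Would deviate. ✗
Try strong-case → standard lawyer, weak-case → top litigator:
  If types separate, standard lawyer earns payment 289 and top litigator earns 231.
  Strong-case: standard lawyer gives 289 − 0 = 289; top litigator gives 231 − 15 = 216. No deviation. ✓
  Weak-case: top litigator gives 231 − 44 = 187; standard lawyer gives 289 − 0 = 289. Would deviate. ✗
Neither assignment is incentive-compatible.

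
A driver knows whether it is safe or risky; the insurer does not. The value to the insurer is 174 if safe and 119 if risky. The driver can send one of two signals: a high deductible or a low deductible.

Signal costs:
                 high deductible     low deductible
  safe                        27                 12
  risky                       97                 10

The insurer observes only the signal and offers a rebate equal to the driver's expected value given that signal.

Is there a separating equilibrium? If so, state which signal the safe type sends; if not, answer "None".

Try safe → high deductible, risky → low deductible:
  If types separate, high deductible earns payment 174 and low deductible earns 119.
  Safe: high deductible gives 174 − 27 = 147; low deductible gives 119 − 12 = 107. No deviation. ✓
  Risky: low deductible gives 119 − 10 = 109; high deductible gives 174 − 97 = 77. No deviation. ✓
Both hold — the safe type sends high deductible.

high deductible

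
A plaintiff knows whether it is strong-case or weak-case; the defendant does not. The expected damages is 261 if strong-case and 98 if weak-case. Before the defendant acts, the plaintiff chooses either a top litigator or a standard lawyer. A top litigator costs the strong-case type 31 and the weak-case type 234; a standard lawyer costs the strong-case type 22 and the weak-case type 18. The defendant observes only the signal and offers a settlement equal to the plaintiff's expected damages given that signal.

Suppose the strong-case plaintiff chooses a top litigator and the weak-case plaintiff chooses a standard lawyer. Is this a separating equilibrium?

Under separation the defendant infers type exactly: top litigator → strong-case (pays 261), standard lawyer → weak-case (pays 98).
Strong-case: top litigator gives 261 − 31 = 230; standard lawyer gives 98 − 22 = 76. No deviation. ✓
Weak-case: standard lawyer gives 98 − 18 = 80; top litigator gives 261 − 234 = 27. No deviation. ✓
Both incentive constraints hold.

Yes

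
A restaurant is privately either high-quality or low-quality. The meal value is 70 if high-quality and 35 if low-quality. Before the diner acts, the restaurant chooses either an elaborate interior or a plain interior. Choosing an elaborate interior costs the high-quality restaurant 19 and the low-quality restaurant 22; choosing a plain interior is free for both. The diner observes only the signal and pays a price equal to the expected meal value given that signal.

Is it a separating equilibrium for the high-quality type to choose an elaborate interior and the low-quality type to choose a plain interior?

If types separate, elaborate interior earns payment 70 and plain interior earns 35.
High-quality: elaborate interior gives 70 − 19 = 51; plain interior gives 35 − 0 = 35. No deviation. ✓
Low-quality: plain interior gives 35 − 0 = 35; elaborate interior gives 70 − 22 = 48. Would deviate. ✗

No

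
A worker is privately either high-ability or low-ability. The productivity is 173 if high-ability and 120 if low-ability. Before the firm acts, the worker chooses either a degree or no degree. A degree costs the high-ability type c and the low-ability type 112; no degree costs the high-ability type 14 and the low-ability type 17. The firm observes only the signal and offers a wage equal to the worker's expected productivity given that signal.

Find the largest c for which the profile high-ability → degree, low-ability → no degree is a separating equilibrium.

Under separation: degree → high-ability (pays 173); no degree → low-ability (pays 120).
Low-ability: 120 − 17 = 103 ≥ 173 − 112 = 61. Holds regardless of c. ✓
High-ability: 173 − c ≥ 120 − 14, so c ≤ 173 − 106 = 67.

67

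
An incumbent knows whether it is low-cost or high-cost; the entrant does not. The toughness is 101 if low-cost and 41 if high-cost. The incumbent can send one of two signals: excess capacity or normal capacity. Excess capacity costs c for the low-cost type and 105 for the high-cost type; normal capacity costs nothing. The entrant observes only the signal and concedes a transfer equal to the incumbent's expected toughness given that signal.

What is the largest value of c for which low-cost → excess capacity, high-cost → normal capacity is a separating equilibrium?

Under separation: excess capacity → low-cost (pays 101); normal capacity → high-cost (pays 41).
High-cost: 41 − 0 = 41 ≥ 101 − 105 = -4. Holds regardless of c. ✓
Low-cost: 101 − c ≥ 41 − 0, so c ≤ 101 − 41 = 60.

60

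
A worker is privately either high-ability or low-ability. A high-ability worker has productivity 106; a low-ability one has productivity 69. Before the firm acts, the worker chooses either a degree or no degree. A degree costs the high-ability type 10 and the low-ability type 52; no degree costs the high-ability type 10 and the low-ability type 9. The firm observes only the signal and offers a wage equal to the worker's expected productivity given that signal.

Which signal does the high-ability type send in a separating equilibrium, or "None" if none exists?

Try high-ability → degree, low-ability → no degree:
  Under separation the firm infers type exactly: degree → high-ability (pays 106), no degree → low-ability (pays 69).
  High-ability: degree gives 106 − 10 = 96; no degree gives 69 − 10 = 59. No deviation. ✓
  Low-ability: no degree gives 69 − 9 = 60; degree gives 106 − 52 = 54. No deviation. ✓
Both hold — the high-ability type sends degree.

degree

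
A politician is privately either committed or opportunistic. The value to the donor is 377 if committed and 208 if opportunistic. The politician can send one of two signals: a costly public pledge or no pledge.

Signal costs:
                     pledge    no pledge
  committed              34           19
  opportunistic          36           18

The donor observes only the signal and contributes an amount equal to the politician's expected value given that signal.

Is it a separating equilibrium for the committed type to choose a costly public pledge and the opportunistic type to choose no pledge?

If types separate, pledge earns payment 377 and no pledge earns 208.
Committed: pledge gives 377 − 34 = 343; no pledge gives 208 − 19 = 189. No deviation. ✓
Opportunistic: no pledge gives 208 − 18 = 190; pledge gives 377 − 36 = 341. Would deviate. ✗

No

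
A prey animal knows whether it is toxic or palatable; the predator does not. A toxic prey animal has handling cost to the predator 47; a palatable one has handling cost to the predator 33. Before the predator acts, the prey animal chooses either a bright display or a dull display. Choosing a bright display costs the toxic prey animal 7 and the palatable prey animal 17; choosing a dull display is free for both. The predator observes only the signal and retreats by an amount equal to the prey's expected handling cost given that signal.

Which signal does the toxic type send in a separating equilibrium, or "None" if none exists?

bright display

Try toxic → bright display, palatable → dull display:
  If types separate, bright display earns payment 47 and dull display earns 33.
  Toxic: bright display gives 47 − 7 = 40; dull display gives 33 − 0 = 33. No deviation. ✓
  Palatable: dull display gives 33 − 0 = 33; bright display gives 47 − 17 = 30. No deviation. ✓
Both hold — the toxic type sends bright display.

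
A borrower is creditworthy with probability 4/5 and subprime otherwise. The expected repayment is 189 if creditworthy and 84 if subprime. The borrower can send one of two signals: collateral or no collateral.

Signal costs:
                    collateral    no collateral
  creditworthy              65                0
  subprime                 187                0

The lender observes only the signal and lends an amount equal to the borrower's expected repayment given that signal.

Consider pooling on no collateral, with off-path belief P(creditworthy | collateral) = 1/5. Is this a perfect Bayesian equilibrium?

Yes

At the pooled signal (no collateral) the lender holds the prior 4/5 and pays 4/5·189 + 1/5·84 = 168. Off-path (collateral) belief 1/5 gives 1/5·189 + 4/5·84 = 105.
Creditworthy: no collateral gives 168 − 0 = 168; collateral gives 105 − 65 = 40. Stays. ✓
Subprime: no collateral gives 168 − 0 = 168; collateral gives 105 − 187 = -82. Stays. ✓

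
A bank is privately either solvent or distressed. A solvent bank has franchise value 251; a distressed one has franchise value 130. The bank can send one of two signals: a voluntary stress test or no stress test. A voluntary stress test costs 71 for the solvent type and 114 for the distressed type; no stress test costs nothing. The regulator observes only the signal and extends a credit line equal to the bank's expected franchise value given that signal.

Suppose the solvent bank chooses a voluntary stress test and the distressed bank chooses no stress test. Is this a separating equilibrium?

If types separate, stress test earns payment 251 and no stress test earns 130.
Solvent: stress test gives 251 − 71 = 180; no stress test gives 130 − 0 = 130. No deviation. ✓
Distressed: no stress test gives 130 − 0 = 130; stress test gives 251 − 114 = 137. Would deviate. ✗

No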